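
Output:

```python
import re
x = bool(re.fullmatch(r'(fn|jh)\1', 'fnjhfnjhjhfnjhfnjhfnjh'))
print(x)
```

`fullmatch` succeeds only if the pattern covers the string from start to end.
Here there's no way to consume every character, so the call returns None, and `bool(None)` is False.

False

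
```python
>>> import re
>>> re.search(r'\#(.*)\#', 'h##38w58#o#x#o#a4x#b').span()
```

`search` walks the string left to right and returns the first match it finds.
The match spans [1:19] → '##38w58#o#x#o#a4x#'.
Captured: group 1 = '#38w58#o#x#o#a4x'.

(1, 19)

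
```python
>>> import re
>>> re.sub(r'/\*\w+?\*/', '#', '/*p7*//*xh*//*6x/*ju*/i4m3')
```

'##/*6x#i4m3'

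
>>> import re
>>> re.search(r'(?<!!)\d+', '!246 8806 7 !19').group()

'46'

Because the assertion is negative and zero-width, positions next to the forbidden text are skipped.
`search` walks the string left to right and returns the first match it finds.
The match spans [2:4] → '46'.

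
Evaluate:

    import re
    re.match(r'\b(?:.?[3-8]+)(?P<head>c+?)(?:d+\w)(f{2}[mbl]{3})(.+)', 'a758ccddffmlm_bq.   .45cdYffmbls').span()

(0, 32)

The pattern matches a word boundary (`\b`, zero-width); then optionally any character, then one or more of a character in [3-8] (non-capturing group); then one or more of a literal 'c' (lazy) (captured as 'head'); then one or more of a literal 'd', then a word character (non-capturing group); then exactly 2 of a literal 'f', then exactly 3 of one of [mbl] (captured); then one or more of any character (captured).
`re.match` won't scan ahead — the pattern has to work from the very first character.
The match spans [0:32] → 'a758ccddffmlm_bq.   .45cdYffmbls'.
Captured: group 1 = 'cc', group 2 = 'ffmlm', group 3 = '_bq.   .45cdYffmbls'.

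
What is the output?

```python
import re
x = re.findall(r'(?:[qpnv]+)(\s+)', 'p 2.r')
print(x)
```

[' ']

This matches one or more of one of [qpnv] (non-capturing group); then one or more of whitespace (captured).
Because there's exactly one group, `findall` drops the full match and keeps group 1 from the one hit.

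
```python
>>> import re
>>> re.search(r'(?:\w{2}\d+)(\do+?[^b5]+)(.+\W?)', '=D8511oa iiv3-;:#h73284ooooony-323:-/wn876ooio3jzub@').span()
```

(1, 52)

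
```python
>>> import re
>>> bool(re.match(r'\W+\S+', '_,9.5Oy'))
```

False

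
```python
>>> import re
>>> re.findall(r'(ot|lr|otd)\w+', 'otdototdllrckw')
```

['ot']

`|` is ordered: at each position the engine commits to the first alternative that works.
One capturing group, so `findall` returns just the captured substring from the one match — 1 in all.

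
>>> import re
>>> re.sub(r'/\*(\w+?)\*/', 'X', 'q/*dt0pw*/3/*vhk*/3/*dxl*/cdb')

'qX3X3Xcdb'

Matches: at [1:10] → '/*dt0pw*/'; at [11:18] → '/*vhk*/'; at [19:26] → '/*dxl*/'.
`sub` substitutes 'X' at each match site.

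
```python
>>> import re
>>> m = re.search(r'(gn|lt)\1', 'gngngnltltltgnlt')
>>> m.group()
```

'gngn'

A backreference is literal: `\1` must see the identical characters the first group matched.
The match spans [0:4] → 'gngn'.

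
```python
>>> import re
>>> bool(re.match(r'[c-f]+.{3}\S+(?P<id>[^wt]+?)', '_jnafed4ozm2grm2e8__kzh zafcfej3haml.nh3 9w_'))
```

False

The pattern matches one or more of a character in [c-f], then exactly 3 of any character, then one or more of a non-whitespace character; then one or more of any character except [wt] (lazy) (captured as 'id').
`match` is anchored at position 0; if the pattern doesn't fit there, it returns None.
Here position 0 doesn't satisfy it, so the call returns None, and `bool(None)` is False.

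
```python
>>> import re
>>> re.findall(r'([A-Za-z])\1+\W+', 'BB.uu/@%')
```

The backreference `\1` re-matches whatever the first group consumed, character for character.
Because there's exactly one group, `findall` drops the full match and keeps group 1 from each hit.

['B', 'u']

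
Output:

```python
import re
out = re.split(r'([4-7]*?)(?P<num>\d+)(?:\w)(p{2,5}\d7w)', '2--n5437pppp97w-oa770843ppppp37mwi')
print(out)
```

The pattern matches zero or more of a character in [4-7] (lazy) (captured); then one or more of a digit (captured as 'num'); then a word character (non-capturing group); then 2 to 5 of a literal 'p', then a digit, then the literal '7w' (captured).
Because the quantifier is non-greedy, it stops expanding at the earliest point where the rest of the pattern can succeed.
Matches to split on: at [4:15] → '5437pppp97w'.
`re.split` interleaves the captured-group text with the surrounding fragments.

['2--n', '', '5437', 'ppp97w', '-oa770843ppppp37mwi']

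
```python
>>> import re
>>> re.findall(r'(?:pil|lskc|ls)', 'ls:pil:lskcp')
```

['ls', 'pil', 'lskc']

The regex engine tests alternatives in the order written; an earlier branch that matches wins even if a later one would match more.
`findall` yields the raw match text (3 of them) because the pattern has no groups.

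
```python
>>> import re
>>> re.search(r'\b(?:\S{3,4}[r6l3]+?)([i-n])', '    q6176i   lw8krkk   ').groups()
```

('i',)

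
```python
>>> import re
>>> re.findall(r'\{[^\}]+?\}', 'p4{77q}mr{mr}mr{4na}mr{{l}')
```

With no groups in the pattern, `findall` gives back each whole match — 4 here.

['{77q}', '{mr}', '{4na}', '{{l}']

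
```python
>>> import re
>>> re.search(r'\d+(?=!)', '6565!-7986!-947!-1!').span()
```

(0, 4)

Because the assertion is zero-width, the text it checks is not consumed and won't appear in the result.
`re.search` scans for the first position where the pattern succeeds.
The match spans [0:4] → '6565'.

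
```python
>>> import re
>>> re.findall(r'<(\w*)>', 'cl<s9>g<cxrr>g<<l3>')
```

One capturing group, so `findall` returns just the captured substring from each match — 3 in all.

['s9', 'cxrr', 'l3']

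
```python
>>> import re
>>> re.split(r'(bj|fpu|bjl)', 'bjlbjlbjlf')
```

['', 'bj', 'l', 'bj', 'l', 'bj', 'lf']

`|` is ordered: at each position the engine commits to the first alternative that works.
Matches to split on: at [0:2] → 'bj'; at [3:5] → 'bj'; at [6:8] → 'bj'.
Because the pattern has a capturing group, `split` also inserts each captured text between the pieces.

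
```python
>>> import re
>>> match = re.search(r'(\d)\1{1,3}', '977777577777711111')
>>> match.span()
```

(1, 5)

The backreference `\1` re-matches whatever the first group consumed, character for character.
`re.search` scans for the first position where the pattern succeeds.
The match spans [1:5] → '7777'.
Captured: group 1 = '7'.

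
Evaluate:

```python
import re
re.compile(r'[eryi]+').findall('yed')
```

['ye']

This matches one or more of one of [eryi].
Matches: at [0:2] → 'ye'.
With no groups in the pattern, `findall` gives back each whole match — 1 here.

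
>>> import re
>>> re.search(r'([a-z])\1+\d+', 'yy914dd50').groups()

('y',)

The backreference `\1` re-matches whatever the first group consumed, character for character.
Unlike `match`, `search` isn't anchored — it looks for the pattern anywhere in the string.
The match spans [0:5] → 'yy914'.
Captured: group 1 = 'y'.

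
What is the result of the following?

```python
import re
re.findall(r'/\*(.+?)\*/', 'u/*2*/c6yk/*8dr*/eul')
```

['2', '8dr']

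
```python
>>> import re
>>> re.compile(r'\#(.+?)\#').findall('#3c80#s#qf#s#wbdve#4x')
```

['3c80', 'qf', 'wbdve']

A `+?`/`*?`/`{m,n}?` starts at its minimum and grows only as far as needed for what follows to match.
Because there's exactly one group, `findall` drops the full match and keeps group 1 from each hit.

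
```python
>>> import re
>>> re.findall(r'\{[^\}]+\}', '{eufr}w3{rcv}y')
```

['{eufr}', '{rcv}']

Since nothing is captured, `findall` lists the 2 matched substrings directly.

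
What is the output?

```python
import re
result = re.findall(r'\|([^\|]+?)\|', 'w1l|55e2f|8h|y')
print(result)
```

`findall` collects group 1 from the one match (1 total).

['55e2f']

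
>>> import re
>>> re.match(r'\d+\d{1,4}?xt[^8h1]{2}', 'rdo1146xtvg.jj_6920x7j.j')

None

`re.match` won't scan ahead — the pattern has to work from the very first character.
Here the pattern fails at index 0, so the call returns None.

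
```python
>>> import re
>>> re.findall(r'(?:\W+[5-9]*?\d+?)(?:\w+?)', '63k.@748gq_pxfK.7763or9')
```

['.@74', '.77']

With the lazy modifier that quantifier settles for the fewest repetitions that let the rest of the pattern succeed (the atoms after it are unaffected and can still be greedy).
With no groups in the pattern, `findall` gives back each whole match — 2 here.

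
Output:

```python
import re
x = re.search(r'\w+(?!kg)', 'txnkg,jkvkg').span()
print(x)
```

(0, 5)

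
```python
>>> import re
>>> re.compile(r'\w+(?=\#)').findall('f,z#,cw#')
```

['z', 'cw']

The lookaround is zero-width — it requires the adjacent text to match without consuming it, so the asserted text isn't part of the match.
Matches: at [2:3] → 'z'; at [5:7] → 'cw'.
With no groups in the pattern, `findall` gives back each whole match — 2 here.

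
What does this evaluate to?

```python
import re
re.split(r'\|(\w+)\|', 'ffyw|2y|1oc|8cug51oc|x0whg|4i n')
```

Matches to split on: at [4:8] → '|2y|'; at [11:21] → '|8cug51oc|'.
With a capturing group present, the delimiter's captured portion is kept in the result list.

['ffyw', '2y', '1oc', '8cug51oc', 'x0whg|4i n']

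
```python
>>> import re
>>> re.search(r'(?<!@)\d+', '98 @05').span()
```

Because the assertion is negative and zero-width, positions next to the forbidden text are skipped.
Unlike `match`, `search` isn't anchored — it looks for the pattern anywhere in the string.
The match spans [0:2] → '98'.

(0, 2)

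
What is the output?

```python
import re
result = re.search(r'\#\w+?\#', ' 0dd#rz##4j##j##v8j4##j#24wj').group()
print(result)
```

#rz#

The match spans [4:8] → '#rz#'.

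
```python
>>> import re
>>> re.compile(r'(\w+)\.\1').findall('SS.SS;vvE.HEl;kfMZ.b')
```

['SS']

`\1` is not a pattern — it's the concrete string captured by group 1, re-applied verbatim.
Because there's exactly one group, `findall` drops the full match and keeps group 1 from the one hit.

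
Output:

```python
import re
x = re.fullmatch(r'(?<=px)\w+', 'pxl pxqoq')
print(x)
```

None

The lookaround is zero-width — it requires the adjacent text to match without consuming it, so the asserted text isn't part of the match.
`re.fullmatch` requires the pattern to consume the entire string.
Here the string isn't matched end-to-end, so the call returns None.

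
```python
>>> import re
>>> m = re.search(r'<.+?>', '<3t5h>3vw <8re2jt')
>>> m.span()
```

(0, 6)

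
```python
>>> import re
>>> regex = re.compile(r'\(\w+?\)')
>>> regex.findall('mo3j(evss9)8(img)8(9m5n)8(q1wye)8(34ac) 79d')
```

['(evss9)', '(img)', '(9m5n)', '(q1wye)', '(34ac)']

Since nothing is captured, `findall` lists the 5 matched substrings directly.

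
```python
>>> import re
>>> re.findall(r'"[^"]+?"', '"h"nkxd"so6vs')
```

['"h"']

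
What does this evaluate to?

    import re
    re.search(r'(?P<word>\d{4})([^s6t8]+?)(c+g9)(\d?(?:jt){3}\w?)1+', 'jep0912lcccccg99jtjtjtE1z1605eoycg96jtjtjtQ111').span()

The pattern matches exactly 4 of a digit (captured as 'word'); then one or more of any character except [s6t8] (lazy) (captured); then one or more of the literal 'c', then the literal 'g9' (captured); then optionally a digit, then the literal 'jt' repeated 3 times, then optionally a word character (captured); then one or more of a literal '1'.
`re.search` tries every starting position until one works.
The match spans [3:24] → '0912lcccccg99jtjtjtE1'.
Captured: group 1 = '0912', group 2 = 'l', group 3 = 'cccccg9', group 4 = '9jtjtjtE'.

(3, 24)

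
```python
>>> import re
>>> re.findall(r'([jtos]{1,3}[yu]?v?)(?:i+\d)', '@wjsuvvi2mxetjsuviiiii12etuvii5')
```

This matches 1 to 3 of one of [jtos], then optionally one of [yu], then optionally a literal 'v' (captured); then one or more of the literal 'i', then a digit (non-capturing group).
Walking the string: at [12:23] match 'tjsuviiiii1', group 1 = 'tjsuv'; at [25:31] match 'tuvii5', group 1 = 'tuv'.
`findall` collects group 1 from each match (2 total).

['tjsuv', 'tuv']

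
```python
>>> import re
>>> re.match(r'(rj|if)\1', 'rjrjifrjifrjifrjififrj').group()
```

'rjrj'

`re.match` only tries the pattern at the start of the string.
The match spans [0:4] → 'rjrj'.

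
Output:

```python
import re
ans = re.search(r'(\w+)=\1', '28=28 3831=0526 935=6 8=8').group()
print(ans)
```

28=28

The backreference `\1` re-matches whatever the first group consumed, character for character.
`re.search` tries every starting position until one works.
The match spans [0:5] → '28=28'.
Captured: group 1 = '28'.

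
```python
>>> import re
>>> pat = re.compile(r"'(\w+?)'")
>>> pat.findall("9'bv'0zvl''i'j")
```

['bv', 'i']

Because there's exactly one group, `findall` drops the full match and keeps group 1 from each hit.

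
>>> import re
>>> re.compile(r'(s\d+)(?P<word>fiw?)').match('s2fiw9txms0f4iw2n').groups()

('s2', 'fiw')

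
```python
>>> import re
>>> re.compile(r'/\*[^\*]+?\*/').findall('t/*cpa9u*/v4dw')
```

With no groups in the pattern, `findall` gives back each whole match — 1 here.

['/*cpa9u*/']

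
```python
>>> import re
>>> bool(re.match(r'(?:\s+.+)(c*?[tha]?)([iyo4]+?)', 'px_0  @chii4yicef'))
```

This matches one or more of whitespace, then one or more of any character (non-capturing group); then zero or more of a literal 'c' (lazy), then optionally one of [tha] (captured); then one or more of one of [iyo4] (lazy) (captured).
With `match`, the pattern is implicitly anchored at the beginning.
Here the pattern fails at index 0, so the call returns None, and `bool(None)` is False.

False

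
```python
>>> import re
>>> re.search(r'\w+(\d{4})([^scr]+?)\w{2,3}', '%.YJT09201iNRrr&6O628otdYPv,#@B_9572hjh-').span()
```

(2, 14)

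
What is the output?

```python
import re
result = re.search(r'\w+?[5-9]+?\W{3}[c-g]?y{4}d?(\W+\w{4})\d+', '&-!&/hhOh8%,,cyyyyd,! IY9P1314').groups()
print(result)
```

(',! IY9P',)

The match spans [5:30] → 'hhOh8%,,cyyyyd,! IY9P1314'.
Captured: group 1 = ',! IY9P'.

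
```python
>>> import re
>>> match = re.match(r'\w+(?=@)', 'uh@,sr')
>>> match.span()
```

(0, 2)

The `(?=…)`/`(?<=…)` assertion just peeks at neighbouring text; it doesn't advance the match position.
`match` is anchored at position 0; if the pattern doesn't fit there, it returns None.
The match spans [0:2] → 'uh'.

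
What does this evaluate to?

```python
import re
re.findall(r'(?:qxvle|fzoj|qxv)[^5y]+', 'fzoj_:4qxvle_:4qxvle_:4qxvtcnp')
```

With no groups in the pattern, `findall` gives back each whole match — 1 here.

['fzoj_:4qxvle_:4qxvle_:4qxvtcnp']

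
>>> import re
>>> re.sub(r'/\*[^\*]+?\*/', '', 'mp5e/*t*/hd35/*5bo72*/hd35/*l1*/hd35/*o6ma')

'mp5ehd35hd35hd35/*o6ma'

Matches: at [4:9] → '/*t*/'; at [13:22] → '/*5bo72*/'; at [26:32] → '/*l1*/'.
Each match is replaced by ''.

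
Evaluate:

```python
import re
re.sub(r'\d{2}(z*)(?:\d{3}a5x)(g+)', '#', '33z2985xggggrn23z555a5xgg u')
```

This matches exactly 2 of a digit; then zero or more of a literal 'z' (captured); then exactly 3 of a digit, then the literal 'a5x' (non-capturing group); then one or more of a literal 'g' (captured).
Matches: at [14:25] → '23z555a5xgg'.
Every occurrence is swapped for '#'.

'33z2985xggggrn# u'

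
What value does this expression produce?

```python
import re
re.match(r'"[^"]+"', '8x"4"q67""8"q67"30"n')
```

With `match`, the pattern is implicitly anchored at the beginning.
Here position 0 doesn't satisfy it, so the call returns None.

None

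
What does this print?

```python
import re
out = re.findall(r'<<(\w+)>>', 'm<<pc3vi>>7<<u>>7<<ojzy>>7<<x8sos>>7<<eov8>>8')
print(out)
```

Walking the string: at [1:10] match '<<pc3vi>>', group 1 = 'pc3vi'; at [11:16] match '<<u>>', group 1 = 'u'; at [17:25] match '<<ojzy>>', group 1 = 'ojzy'; at [26:35] match '<<x8sos>>', group 1 = 'x8sos'; at [36:44] match '<<eov8>>', group 1 = 'eov8'.
One capturing group, so `findall` returns just the captured substring from each match — 5 in all.

['pc3vi', 'u', 'ojzy', 'x8sos', 'eov8']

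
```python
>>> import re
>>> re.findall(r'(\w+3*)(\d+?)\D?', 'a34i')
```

[('a3', '4')]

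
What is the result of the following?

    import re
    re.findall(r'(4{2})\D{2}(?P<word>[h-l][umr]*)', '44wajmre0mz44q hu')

Pattern: exactly 2 of a literal '4' (captured); then exactly 2 of a non-digit; then a character in [h-l], then zero or more of one of [umr] (captured as 'word').
With 2 capturing groups, `findall` returns a 2-tuple per match.

[('44', 'jmr'), ('44', 'hu')]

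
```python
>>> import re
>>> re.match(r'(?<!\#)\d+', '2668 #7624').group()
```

A negative assertion filters positions out without eating any characters.
With `match`, the pattern is implicitly anchored at the beginning.
The match spans [0:4] → '2668'.

'2668'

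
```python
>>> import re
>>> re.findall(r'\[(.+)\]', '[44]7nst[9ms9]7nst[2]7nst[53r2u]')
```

['44]7nst[9ms9]7nst[2]7nst[53r2u']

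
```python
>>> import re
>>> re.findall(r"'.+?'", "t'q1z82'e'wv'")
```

The `?` after the quantifier makes it lazy — it takes as little as possible before letting the rest of the pattern try.
`findall` yields the raw match text (2 of them) because the pattern has no groups.

["'q1z82'", "'wv'"]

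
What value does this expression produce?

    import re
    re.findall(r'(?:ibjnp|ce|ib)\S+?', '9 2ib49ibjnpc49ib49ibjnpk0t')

['ib4', 'ibjnpc', 'ib4', 'ibjnpk']

`|` is ordered: at each position the engine commits to the first alternative that works.
Since nothing is captured, `findall` lists the 4 matched substrings directly.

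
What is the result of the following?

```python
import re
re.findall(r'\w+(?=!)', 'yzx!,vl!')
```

The `(?=…)`/`(?<=…)` assertion just peeks at neighbouring text; it doesn't advance the match position.
Scanning left to right: at [0:3] → 'yzx'; at [5:7] → 'vl'.
With no groups in the pattern, `findall` gives back each whole match — 2 here.

['yzx', 'vl']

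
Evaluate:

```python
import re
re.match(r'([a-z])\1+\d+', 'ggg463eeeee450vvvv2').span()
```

(0, 6)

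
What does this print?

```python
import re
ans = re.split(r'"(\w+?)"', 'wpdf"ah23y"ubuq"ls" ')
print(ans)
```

['wpdf', 'ah23y', 'ubuq', 'ls', ' ']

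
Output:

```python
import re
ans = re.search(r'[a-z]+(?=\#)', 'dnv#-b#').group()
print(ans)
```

dnv

Because the assertion is zero-width, the text it checks is not consumed and won't appear in the result.
`re.search` tries every starting position until one works.
The match spans [0:3] → 'dnv'.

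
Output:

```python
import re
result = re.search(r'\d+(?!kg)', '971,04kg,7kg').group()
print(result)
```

971

Because the assertion is negative and zero-width, positions next to the forbidden text are skipped.
`re.search` tries every starting position until one works.
The match spans [0:3] → '971'.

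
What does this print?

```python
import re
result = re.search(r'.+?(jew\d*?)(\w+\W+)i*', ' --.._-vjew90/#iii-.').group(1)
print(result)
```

jew

The match spans [0:18] → ' --.._-vjew90/#iii'.
Captured: group 1 = 'jew', group 2 = '90/#'.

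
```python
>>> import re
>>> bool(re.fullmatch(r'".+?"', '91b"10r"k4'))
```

False

`fullmatch` succeeds only if the pattern covers the string from start to end.
Here the pattern can't cover the whole string, so the call returns None, and `bool(None)` is False.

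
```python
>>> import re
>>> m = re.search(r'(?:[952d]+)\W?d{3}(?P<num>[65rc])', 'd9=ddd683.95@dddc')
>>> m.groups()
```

('6',)

The match spans [0:7] → 'd9=ddd6'.
Captured: group 1 = '6'.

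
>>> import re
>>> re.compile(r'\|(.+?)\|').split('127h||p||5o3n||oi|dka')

['127h', '|p', '', '5o3n', '', 'oi', 'dka']

Because the quantifier is non-greedy, it stops expanding at the earliest point where the rest of the pattern can succeed.
Because the pattern has a capturing group, `split` also inserts each captured text between the pieces.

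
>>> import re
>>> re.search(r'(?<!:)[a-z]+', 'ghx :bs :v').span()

(0, 3)

Because the assertion is negative and zero-width, positions next to the forbidden text are skipped.
`search` walks the string left to right and returns the first match it finds.
The match spans [0:3] → 'ghx'.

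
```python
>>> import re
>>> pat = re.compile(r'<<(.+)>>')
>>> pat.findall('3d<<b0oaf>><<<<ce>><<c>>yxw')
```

['b0oaf>><<<<ce>><<c']

Scanning left to right: at [2:24] match '<<b0oaf>><<<<ce>><<c>>', group 1 = 'b0oaf>><<<<ce>><<c'.
`findall` collects group 1 from the one match (1 total).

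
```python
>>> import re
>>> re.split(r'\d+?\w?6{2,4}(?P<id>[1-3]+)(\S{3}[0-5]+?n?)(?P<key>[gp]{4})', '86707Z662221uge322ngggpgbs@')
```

This matches one or more of a digit (lazy); then optionally a word character, then 2 to 4 of a literal '6'; then one or more of a character in [1-3] (captured as 'id'); then exactly 3 of a non-whitespace character, then one or more of a character in [0-5] (lazy), then optionally a literal 'n' (captured); then exactly 4 of one of [gp] (captured as 'key').
Matches to split on: at [0:23] → '86707Z662221uge322ngggp'.
With a capturing group present, the delimiter's captured portion is kept in the result list.

['', '2221', 'uge322n', 'gggp', 'gbs@']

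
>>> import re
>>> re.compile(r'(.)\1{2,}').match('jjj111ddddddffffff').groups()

The backreference `\1` re-matches whatever the first group consumed, character for character.
With `match`, the pattern is implicitly anchored at the beginning.
The match spans [0:3] → 'jjj'.
Captured: group 1 = 'j'.

('j',)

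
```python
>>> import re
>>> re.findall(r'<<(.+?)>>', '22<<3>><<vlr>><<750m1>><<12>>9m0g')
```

['3', 'vlr', '750m1', '12']

Matches: at [2:7] match '<<3>>', group 1 = '3'; at [7:14] match '<<vlr>>', group 1 = 'vlr'; at [14:23] match '<<750m1>>', group 1 = '750m1'; at [23:29] match '<<12>>', group 1 = '12'.
One capturing group, so `findall` returns just the captured substring from each match — 4 in all.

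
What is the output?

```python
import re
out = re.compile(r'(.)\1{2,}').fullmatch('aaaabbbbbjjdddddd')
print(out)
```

None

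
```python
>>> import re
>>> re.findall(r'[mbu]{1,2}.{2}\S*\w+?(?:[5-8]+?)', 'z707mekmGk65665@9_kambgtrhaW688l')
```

`findall` yields the raw match text (1 of them) because the pattern has no groups.

['mekmGk65665@9_kambgtrhaW688']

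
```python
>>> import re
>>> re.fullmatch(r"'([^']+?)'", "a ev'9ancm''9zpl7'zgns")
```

None

`re.fullmatch` is like wrapping the pattern in `^…$` (in single-line mode).
Here the string isn't matched end-to-end, so the call returns None.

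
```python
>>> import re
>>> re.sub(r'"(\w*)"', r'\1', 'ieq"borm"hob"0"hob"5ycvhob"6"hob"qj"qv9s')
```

'ieqbormhob0hob5ycvhob6hobqj"qv9s'

The replacement refers to a captured group, so each match is rewritten using its own captured text.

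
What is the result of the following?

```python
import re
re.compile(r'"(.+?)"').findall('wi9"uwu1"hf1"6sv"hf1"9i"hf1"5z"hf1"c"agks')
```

A `+?`/`*?`/`{m,n}?` starts at its minimum and grows only as far as needed for what follows to match.
Scanning left to right: at [3:9] match '"uwu1"', group 1 = 'uwu1'; at [12:17] match '"6sv"', group 1 = '6sv'; at [20:24] match '"9i"', group 1 = '9i'; at [27:31] match '"5z"', group 1 = '5z'; at [34:37] match '"c"', group 1 = 'c'.
Because there's exactly one group, `findall` drops the full match and keeps group 1 from each hit.

['uwu1', '6sv', '9i', '5z', 'c']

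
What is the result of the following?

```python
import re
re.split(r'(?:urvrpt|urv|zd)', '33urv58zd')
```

['33', '58', '']

Matches to split on: at [2:5] → 'urv'; at [7:9] → 'zd'.
The string is cut at each match, leaving 3 pieces.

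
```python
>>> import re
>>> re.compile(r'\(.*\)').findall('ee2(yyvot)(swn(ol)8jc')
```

Matches: at [3:18] → '(yyvot)(swn(ol)'.
Since nothing is captured, `findall` lists the 1 matched substring directly.

['(yyvot)(swn(ol)']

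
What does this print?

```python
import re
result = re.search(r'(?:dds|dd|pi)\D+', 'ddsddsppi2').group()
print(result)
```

ddsddsppi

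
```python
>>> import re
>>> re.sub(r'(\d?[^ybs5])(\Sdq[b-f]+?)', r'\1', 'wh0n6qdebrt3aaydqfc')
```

This matches optionally a digit, then any character except [ybs5] (captured); then a non-whitespace character, then the literal 'dq', then one or more of a character in [b-f] (lazy) (captured).
Lazy quantifiers expand one character at a time until the remainder of the pattern can match.
Matches: at [13:18] → 'aydqf'.
The replacement refers to a captured group, so each match is rewritten using its own captured text.

'wh0n6qdebrt3aac'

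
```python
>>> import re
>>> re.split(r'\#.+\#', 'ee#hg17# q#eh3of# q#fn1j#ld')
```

['ee', 'ld']

Matches to split on: at [2:25] → '#hg17# q#eh3of# q#fn1j#'.
`split` removes every match and returns the 2 fragments in between.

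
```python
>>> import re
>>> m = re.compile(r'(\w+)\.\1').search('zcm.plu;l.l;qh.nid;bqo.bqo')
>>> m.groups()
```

('l',)

`\1` is not a pattern — it's the concrete string captured by group 1, re-applied verbatim.
`re.search` scans for the first position where the pattern succeeds.
The match spans [8:11] → 'l.l'.
Captured: group 1 = 'l'.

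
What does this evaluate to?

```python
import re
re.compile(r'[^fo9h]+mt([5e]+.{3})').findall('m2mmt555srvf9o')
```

['555srv']

This matches one or more of any character except [fo9h], then the literal 'mt'; then one or more of one of [5e], then exactly 3 of any character (captured).
Walking the string: at [0:11] match 'm2mmt555srv', group 1 = '555srv'.
Because there's exactly one group, `findall` drops the full match and keeps group 1 from the one hit.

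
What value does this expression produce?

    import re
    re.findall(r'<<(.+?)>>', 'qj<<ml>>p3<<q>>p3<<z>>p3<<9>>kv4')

Matches: at [2:8] match '<<ml>>', group 1 = 'ml'; at [10:15] match '<<q>>', group 1 = 'q'; at [17:22] match '<<z>>', group 1 = 'z'; at [24:29] match '<<9>>', group 1 = '9'.
One capturing group, so `findall` returns just the captured substring from each match — 4 in all.

['ml', 'q', 'z', '9']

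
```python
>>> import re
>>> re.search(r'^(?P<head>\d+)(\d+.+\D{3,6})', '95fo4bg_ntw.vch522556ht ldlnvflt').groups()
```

('9', '5fo4bg_ntw.vch522556ht ldlnvflt')

The pattern matches anchored at the start of the string; then one or more of a digit (captured as 'head'); then one or more of a digit, then one or more of any character, then 3 to 6 of a non-digit (captured).
`search` walks the string left to right and returns the first match it finds.
The match spans [0:32] → '95fo4bg_ntw.vch522556ht ldlnvflt'.
Captured: group 1 = '9', group 2 = '5fo4bg_ntw.vch522556ht ldlnvflt'.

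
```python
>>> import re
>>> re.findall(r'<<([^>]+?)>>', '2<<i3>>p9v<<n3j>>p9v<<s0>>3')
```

['i3', 'n3j', 's0']

`findall` collects group 1 from each match (3 total).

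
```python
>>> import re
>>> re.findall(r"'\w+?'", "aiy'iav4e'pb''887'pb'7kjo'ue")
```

["'iav4e'", "'887'", "'7kjo'"]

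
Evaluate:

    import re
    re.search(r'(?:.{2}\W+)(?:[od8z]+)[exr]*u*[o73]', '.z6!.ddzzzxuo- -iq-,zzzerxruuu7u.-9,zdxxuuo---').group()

'z6!.ddzzzxuo'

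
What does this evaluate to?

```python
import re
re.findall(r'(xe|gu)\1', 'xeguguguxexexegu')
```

After group 1 captures some text, `\1` only succeeds where that same text appears again.
One capturing group, so `findall` returns just the captured substring from each match — 2 in all.

['gu', 'xe']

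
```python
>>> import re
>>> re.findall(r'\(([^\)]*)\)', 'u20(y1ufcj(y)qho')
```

One capturing group, so `findall` returns just the captured substring from the one match — 1 in all.

['y1ufcj(y']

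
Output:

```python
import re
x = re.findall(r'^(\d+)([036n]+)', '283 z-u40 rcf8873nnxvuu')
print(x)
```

The pattern matches anchored at the start of the string; then one or more of a digit (captured); then one or more of one of [036n] (captured).
Walking the string: at [0:3] match '283', groups = ('28', '3').
`findall` packs the 2 group values into a tuple for every match.

[('28', '3')]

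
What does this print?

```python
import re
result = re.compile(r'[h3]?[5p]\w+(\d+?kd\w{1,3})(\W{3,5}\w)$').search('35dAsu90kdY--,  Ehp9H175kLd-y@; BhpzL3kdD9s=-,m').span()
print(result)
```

(33, 47)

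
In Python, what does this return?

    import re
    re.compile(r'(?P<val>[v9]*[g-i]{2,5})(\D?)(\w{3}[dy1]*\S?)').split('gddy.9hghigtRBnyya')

['gddy.', '9hghig', 't', 'RBnyya', '']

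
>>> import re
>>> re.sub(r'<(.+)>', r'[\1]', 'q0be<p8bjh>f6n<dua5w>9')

'q0be[p8bjh>f6n<dua5w]9'

Matches: at [4:21] → '<p8bjh>f6n<dua5w>'.
`\1` in the replacement pulls in group 1's text for each match.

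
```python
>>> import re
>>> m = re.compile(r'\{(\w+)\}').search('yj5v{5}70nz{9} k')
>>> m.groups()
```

('5',)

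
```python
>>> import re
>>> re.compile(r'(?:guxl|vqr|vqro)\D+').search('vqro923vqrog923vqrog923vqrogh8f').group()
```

'vqro'

`re.search` tries every starting position until one works.
The match spans [0:4] → 'vqro'.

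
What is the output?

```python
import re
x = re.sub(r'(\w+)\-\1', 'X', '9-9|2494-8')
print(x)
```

X|2494-8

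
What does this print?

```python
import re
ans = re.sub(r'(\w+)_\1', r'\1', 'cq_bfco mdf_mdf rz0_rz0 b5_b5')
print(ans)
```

cq_bfco mdf rz0 b5

`\1` is not a pattern — it's the concrete string captured by group 1, re-applied verbatim.
Matches: at [8:15] → 'mdf_mdf'; at [16:23] → 'rz0_rz0'; at [24:29] → 'b5_b5'.
`\1` in the replacement pulls in group 1's text for each match.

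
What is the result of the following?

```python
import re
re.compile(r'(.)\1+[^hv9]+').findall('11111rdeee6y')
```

After group 1 captures some text, `\1` only succeeds where that same text appears again.
Because there's exactly one group, `findall` drops the full match and keeps group 1 from the one hit.

['1']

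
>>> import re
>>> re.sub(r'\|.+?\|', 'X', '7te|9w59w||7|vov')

Every occurrence is swapped for 'X'.

'7teXXvov'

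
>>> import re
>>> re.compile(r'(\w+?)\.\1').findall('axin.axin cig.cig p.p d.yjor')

A backreference is literal: `\1` must see the identical characters the first group matched.
With a single group, `findall` returns only what that group captured — 3 items.

['axin', 'cig', 'p']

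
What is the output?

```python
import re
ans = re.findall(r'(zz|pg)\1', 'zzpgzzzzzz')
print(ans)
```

['zz']

`\1` is not a pattern — it's the concrete string captured by group 1, re-applied verbatim.
Matches: at [4:8] match 'zzzz', group 1 = 'zz'.
`findall` collects group 1 from the one match (1 total).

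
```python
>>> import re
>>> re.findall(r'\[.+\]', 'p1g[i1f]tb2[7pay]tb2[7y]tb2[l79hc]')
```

['[i1f]tb2[7pay]tb2[7y]tb2[l79hc]']

Walking the string: at [3:34] → '[i1f]tb2[7pay]tb2[7y]tb2[l79hc]'.
No capturing groups, so `findall` returns the 1 full match string.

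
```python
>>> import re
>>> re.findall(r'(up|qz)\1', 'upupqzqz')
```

`\1` is not a pattern — it's the concrete string captured by group 1, re-applied verbatim.
Matches: at [0:4] match 'upup', group 1 = 'up'; at [4:8] match 'qzqz', group 1 = 'qz'.
With a single group, `findall` returns only what that group captured — 2 items.

['up', 'qz']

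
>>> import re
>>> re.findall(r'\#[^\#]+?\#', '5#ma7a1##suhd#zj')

['#ma7a1#', '#suhd#']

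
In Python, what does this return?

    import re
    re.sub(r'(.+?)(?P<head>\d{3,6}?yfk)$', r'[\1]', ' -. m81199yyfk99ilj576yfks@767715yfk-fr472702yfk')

'[ -. m81199yyfk99ilj576yfks@767715yfk-fr]'

Pattern: one or more of any character (lazy) (captured); then 3 to 6 of a digit (lazy), then the literal 'yfk' (captured as 'head'); then anchored at the end.
Because the quantifier is non-greedy, it stops expanding at the earliest point where the rest of the pattern can succeed.
Matches: at [0:48] → ' -. m81199yyfk99ilj576yfks@767715yfk-fr472702yfk'.
`\1` in the replacement pulls in group 1's text for each match.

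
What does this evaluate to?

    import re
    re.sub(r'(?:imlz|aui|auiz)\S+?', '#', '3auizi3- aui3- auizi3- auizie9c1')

'3#i3- #- #i3- #ie9c1'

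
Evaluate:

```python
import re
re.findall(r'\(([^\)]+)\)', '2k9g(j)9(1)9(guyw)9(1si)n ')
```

['j', '1', 'guyw', '1si']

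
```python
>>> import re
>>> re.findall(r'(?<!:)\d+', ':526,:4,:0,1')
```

['26', '1']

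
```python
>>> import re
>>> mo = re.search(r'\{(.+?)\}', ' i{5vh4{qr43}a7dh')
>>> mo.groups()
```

('5vh4{qr43',)

The match spans [2:13] → '{5vh4{qr43}'.
Captured: group 1 = '5vh4{qr43'.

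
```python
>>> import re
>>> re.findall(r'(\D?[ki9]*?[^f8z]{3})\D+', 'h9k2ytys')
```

['h9k2']

Because the quantifier is non-greedy, it stops expanding at the earliest point where the rest of the pattern can succeed.
With a single group, `findall` returns only what that group captured — 1 item.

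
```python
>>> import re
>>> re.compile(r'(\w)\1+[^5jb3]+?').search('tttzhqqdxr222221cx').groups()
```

('t',)

The match spans [0:4] → 'tttz'.
Captured: group 1 = 't'.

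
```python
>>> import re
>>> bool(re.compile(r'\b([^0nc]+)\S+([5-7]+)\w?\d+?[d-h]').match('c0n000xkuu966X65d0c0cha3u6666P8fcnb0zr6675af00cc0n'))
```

False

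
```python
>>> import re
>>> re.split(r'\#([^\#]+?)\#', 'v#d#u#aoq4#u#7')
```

Matches to split on: at [1:4] → '#d#'; at [5:11] → '#aoq4#'.
`re.split` interleaves the captured-group text with the surrounding fragments.

['v', 'd', 'u', 'aoq4', 'u#7']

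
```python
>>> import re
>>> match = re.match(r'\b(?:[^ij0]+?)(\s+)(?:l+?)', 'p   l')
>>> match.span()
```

`match` is anchored at position 0; if the pattern doesn't fit there, it returns None.
The match spans [0:5] → 'p   l'.

(0, 5)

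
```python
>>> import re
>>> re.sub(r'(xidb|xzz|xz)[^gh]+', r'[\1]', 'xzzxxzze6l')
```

Branches in `(...|...)` are attempted left-to-right; the first branch that allows the whole pattern to succeed is taken.
Matches: at [0:10] → 'xzzxxzze6l'.
`\1` in the replacement pulls in group 1's text for each match.

'[xzz]'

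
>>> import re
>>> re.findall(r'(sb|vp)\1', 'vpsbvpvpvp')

`\1` has to match the exact text group 1 already captured.
One capturing group, so `findall` returns just the captured substring from the one match — 1 in all.

['vp']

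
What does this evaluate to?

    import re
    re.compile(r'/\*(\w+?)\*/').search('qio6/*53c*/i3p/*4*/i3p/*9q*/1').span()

(4, 11)

`re.search` tries every starting position until one works.
The match spans [4:11] → '/*53c*/'.
Captured: group 1 = '53c'.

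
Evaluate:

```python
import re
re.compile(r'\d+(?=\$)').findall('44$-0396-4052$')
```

['44', '4052']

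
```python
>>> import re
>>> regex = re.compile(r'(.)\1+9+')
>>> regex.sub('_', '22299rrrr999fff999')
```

'___'

A backreference is literal: `\1` must see the identical characters the first group matched.
`sub` substitutes '_' at each match site.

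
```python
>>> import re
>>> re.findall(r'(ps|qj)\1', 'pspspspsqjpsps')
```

`\1` has to match the exact text group 1 already captured.
Because there's exactly one group, `findall` drops the full match and keeps group 1 from each hit.

['ps', 'ps', 'ps']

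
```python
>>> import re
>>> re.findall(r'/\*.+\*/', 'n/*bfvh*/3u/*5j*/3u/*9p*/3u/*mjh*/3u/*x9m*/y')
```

['/*bfvh*/3u/*5j*/3u/*9p*/3u/*mjh*/3u/*x9m*/']

No capturing groups, so `findall` returns the 1 full match string.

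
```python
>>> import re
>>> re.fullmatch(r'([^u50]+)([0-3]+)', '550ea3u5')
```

None

For `fullmatch`, every character of the input must be accounted for by the pattern.
Here there's no way to consume every character, so the call returns None.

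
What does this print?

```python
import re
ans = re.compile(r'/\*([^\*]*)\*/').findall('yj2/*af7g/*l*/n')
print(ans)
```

Scanning left to right: at [9:14] match '/*l*/', group 1 = 'l'.
Because there's exactly one group, `findall` drops the full match and keeps group 1 from the one hit.

['l']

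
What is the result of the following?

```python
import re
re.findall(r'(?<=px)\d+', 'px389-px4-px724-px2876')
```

['389', '4', '724', '2876']

Lookahead/lookbehind check context without consuming it, so the matched span excludes the asserted characters.
No capturing groups, so `findall` returns the 4 full match strings.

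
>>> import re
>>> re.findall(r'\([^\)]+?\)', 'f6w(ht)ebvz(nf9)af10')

`findall` yields the raw match text (2 of them) because the pattern has no groups.

['(ht)', '(nf9)']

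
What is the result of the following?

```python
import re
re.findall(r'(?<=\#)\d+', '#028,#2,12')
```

['028', '2']

The positive lookaround only admits positions where the adjacent text matches; those characters stay outside the span.
Scanning left to right: at [1:4] → '028'; at [6:7] → '2'.
Since nothing is captured, `findall` lists the 2 matched substrings directly.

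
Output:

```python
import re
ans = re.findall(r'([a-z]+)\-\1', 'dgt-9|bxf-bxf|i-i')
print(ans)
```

['bxf', 'i']

After group 1 captures some text, `\1` only succeeds where that same text appears again.
Matches: at [6:13] match 'bxf-bxf', group 1 = 'bxf'; at [14:17] match 'i-i', group 1 = 'i'.
One capturing group, so `findall` returns just the captured substring from each match — 2 in all.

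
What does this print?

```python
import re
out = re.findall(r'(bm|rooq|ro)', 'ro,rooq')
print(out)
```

['ro', 'rooq']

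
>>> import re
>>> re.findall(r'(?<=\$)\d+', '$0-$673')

The lookaround is zero-width — it requires the adjacent text to match without consuming it, so the asserted text isn't part of the match.
Since nothing is captured, `findall` lists the 2 matched substrings directly.

['0', '673']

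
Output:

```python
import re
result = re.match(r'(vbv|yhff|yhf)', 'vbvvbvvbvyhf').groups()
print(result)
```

('vbv',)

With `match`, the pattern is implicitly anchored at the beginning.
The match spans [0:3] → 'vbv'.
Captured: group 1 = 'vbv'.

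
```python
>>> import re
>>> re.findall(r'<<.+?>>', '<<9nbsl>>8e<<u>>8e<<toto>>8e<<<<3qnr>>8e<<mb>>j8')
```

['<<9nbsl>>', '<<u>>', '<<toto>>', '<<<<3qnr>>', '<<mb>>']

Lazy quantifiers expand one character at a time until the remainder of the pattern can match.
No capturing groups, so `findall` returns the 5 full match strings.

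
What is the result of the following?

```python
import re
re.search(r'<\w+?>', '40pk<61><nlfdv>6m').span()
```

(4, 8)

`re.search` tries every starting position until one works.
The match spans [4:8] → '<61>'.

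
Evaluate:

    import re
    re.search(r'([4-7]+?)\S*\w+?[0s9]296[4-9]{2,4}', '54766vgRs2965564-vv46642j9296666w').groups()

The pattern matches one or more of a character in [4-7] (lazy) (captured); then zero or more of a non-whitespace character, then one or more of a word character (lazy); then one of [0s9], then the literal '296', then 2 to 4 of a character in [4-9].
A non-greedy quantifier consumes as few characters as it can — just enough that the remainder of the pattern still matches from where it stops; whatever follows it matches normally.
`re.search` tries every starting position until one works.
The match spans [0:32] → '54766vgRs2965564-vv46642j9296666'.
Captured: group 1 = '5'.

('5',)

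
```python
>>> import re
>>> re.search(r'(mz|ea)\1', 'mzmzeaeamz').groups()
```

The match spans [0:4] → 'mzmz'.
Captured: group 1 = 'mz'.

('mz',)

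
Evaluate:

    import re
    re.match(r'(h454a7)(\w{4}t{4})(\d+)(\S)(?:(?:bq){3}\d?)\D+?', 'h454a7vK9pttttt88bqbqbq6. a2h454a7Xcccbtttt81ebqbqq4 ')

This matches the literal 'h45', then the literal '4a7' (captured); then exactly 4 of a word character, then exactly 4 of the literal 't' (captured); then one or more of a digit (captured); then a non-whitespace character (captured); then the literal 'bq' repeated 3 times, then optionally a digit (non-capturing group); then one or more of a non-digit (lazy).
With `match`, the pattern is implicitly anchored at the beginning.
Here the string doesn't start with a match, so the call returns None.

None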